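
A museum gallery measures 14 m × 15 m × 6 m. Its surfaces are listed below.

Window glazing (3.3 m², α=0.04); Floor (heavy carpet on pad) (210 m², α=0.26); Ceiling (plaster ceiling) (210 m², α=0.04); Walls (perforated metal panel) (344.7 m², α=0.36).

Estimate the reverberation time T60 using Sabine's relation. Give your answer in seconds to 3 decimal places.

1.084 s

Summing Sᵢαᵢ: 0.132 + 54.600 + 8.400 + 124.092 → A = 187.224 sabins.
Volume V = 14 × 15 × 6 = 1260 m³.
Sabine: RT60 = 0.161 × 1260 / 187.224 = 1.084 s.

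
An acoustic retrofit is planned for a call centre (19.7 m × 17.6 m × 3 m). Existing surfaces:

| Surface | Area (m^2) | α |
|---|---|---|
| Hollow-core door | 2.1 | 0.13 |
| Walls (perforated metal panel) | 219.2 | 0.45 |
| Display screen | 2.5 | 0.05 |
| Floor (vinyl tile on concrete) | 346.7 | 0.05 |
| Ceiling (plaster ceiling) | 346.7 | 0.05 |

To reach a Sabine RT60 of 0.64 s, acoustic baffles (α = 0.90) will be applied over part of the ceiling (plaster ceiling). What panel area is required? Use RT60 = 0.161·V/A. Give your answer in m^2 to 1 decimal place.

Equivalent absorption area: A₁ = 2.1×0.13 + 219.2×0.45 + 2.5×0.05 + 346.7×0.05 + 346.7×0.05 = 133.708 m^2.
Required A₂ = 0.161·1040.16/0.64 = 261.665 sabins.
ΔA needed = 261.665 − 133.708 = 127.957 sabins.
Net gain per m^2: Δα = 0.90 − 0.05 = 0.85.
Area = ΔA/Δα = 127.957/0.85 = 150.5 m^2.

150.5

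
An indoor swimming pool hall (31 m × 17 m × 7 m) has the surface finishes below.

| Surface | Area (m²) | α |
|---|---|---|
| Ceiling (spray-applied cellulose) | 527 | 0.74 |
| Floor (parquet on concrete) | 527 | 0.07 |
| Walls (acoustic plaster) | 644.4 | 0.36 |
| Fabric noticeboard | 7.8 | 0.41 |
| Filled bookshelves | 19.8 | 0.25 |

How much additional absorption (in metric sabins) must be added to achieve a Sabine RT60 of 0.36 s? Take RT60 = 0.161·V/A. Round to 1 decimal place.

Summing Sᵢαᵢ: 389.980 + 36.890 + 231.984 + 3.198 + 4.950 → A₁ = 667.002 sabins.
For T = 0.36 s, need A₂ = 0.161·V/T = 0.161·3689/0.36 = 1649.803 sabins.
Additional absorption ΔA = 1649.803 − 667.002 = 982.8 sabins.

982.8 sabins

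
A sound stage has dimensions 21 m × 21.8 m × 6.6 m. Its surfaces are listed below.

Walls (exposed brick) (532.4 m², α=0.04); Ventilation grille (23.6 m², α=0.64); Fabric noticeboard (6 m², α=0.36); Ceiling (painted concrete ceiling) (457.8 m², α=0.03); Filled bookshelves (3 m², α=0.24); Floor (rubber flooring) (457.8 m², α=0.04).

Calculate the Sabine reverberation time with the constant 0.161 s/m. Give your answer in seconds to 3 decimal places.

6.820 s

Equivalent absorption area: A = 532.4·0.04 + 23.6·0.64 + 6·0.36 + 457.8·0.03 + 3·0.24 + 457.8·0.04 = 71.326 m².
Room volume: 3021.48 m³.
Sabine: RT60 = 0.161 × 3021.48 / 71.326 = 6.820 s.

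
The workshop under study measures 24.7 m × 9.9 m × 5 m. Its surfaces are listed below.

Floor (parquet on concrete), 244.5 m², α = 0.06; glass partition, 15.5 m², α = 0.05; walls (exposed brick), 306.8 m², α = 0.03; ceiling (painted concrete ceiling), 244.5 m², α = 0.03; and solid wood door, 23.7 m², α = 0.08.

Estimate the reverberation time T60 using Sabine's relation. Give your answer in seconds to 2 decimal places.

5.81 seconds

Summing Sᵢαᵢ: 14.670 + 0.775 + 9.204 + 7.335 + 1.896 → A = 33.880 sabins.
V = 24.7·9.9·5 = 1222.65 m³.
T = 0.161 V/A = 0.161·1222.65/33.880 = 5.81 s.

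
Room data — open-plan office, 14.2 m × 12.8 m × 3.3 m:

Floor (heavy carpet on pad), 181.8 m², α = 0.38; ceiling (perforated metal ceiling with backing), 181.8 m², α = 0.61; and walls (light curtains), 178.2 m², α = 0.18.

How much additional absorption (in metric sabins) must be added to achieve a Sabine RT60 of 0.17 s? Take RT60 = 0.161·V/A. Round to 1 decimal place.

356.0 sabins

Total absorption A₁ = 181.8×0.38 + 181.8×0.61 + 178.2×0.18
  = 69.084 + 110.898 + 32.076 = 212.058 m² sabins.
Target A₂ = 0.161·599.808/0.17 = 568.053 sabins (V = 599.808 m³).
Additional absorption ΔA = 568.053 − 212.058 = 356.0 sabins.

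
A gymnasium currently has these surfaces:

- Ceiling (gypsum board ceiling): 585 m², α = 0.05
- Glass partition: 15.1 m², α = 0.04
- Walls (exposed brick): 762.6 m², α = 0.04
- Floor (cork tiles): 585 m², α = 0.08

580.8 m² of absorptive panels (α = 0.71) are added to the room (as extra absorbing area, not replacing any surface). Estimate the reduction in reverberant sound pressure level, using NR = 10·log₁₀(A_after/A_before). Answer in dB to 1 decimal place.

6.9 dB

A_before = Σ Sᵢαᵢ = 585×0.05 + 15.1×0.04 + 762.6×0.04 + 585×0.08 = 107.158 sabins.
Treatment contributes 580.8·0.71 = 412.368 sabins.
New total A_after = 519.526 sabins.
NR = 10·log₁₀(519.526/107.158) = 6.9 dB.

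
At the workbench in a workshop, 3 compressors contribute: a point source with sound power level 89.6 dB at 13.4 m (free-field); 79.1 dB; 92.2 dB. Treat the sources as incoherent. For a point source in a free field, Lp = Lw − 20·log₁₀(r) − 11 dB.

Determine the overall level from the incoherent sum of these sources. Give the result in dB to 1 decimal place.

Source at 13.4 m: Lp = 89.6 − 20·log₁₀(13.4) − 11 = 56.1 dB.
Sum in the linear (power) domain: Σ 10^(Lᵢ/10) = 10^(56.1/10) + 10^(79.1/10) + 10^(92.2/10) = 1.741e+09.
Combined level = 10 log₁₀(1.741e+09) = 92.4 dB.

92.4 dB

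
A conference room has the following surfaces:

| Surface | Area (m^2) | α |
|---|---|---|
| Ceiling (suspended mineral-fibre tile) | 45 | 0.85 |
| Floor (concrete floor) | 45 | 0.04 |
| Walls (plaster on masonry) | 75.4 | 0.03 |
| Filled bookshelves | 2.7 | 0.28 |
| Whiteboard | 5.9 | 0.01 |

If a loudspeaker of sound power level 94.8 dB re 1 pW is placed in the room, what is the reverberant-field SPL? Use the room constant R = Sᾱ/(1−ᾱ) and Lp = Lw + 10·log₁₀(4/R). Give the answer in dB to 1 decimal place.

Σ(Sᵢαᵢ) = 45×0.85 + 45×0.04 + 75.4×0.03 + 2.7×0.28 + 5.9×0.01 = 43.127; total area S = 174.0 m^2.
ᾱ = 43.127/174.0 = 0.2479; R = Sᾱ/(1−ᾱ) = 43.127/(1−0.2479) = 57.342 m^2.
Lp = Lw + 10 log₁₀(4/R) = 94.8 -11.56 = 83.2 dB.

83.2 dB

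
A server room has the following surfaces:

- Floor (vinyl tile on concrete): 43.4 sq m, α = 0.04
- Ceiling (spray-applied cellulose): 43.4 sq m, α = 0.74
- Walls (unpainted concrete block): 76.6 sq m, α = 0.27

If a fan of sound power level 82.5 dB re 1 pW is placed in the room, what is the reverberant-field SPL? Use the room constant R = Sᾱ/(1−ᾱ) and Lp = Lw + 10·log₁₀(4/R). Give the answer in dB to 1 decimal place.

A = 54.534 sabins; S = 163.4 sq m.
ᾱ = 0.3337, so room constant R = A/(1−ᾱ) = 81.846 sq m.
Lp = 82.5 + 10·log₁₀(4/81.846) = 82.5 + (-13.11) = 69.4 dB.

69.4 dB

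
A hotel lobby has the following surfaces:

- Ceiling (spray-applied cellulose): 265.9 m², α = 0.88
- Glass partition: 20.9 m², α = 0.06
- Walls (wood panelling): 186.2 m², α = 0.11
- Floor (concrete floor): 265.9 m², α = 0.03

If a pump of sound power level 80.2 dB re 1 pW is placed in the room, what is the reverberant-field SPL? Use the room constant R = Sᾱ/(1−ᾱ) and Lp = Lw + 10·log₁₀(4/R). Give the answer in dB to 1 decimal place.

60.1 dB

Σ(Sᵢαᵢ) = 265.9·0.88 + 20.9·0.06 + 186.2·0.11 + 265.9·0.03 = 263.705; total area S = 738.9 m².
ᾱ = 263.705/738.9 = 0.3569; R = Sᾱ/(1−ᾱ) = 263.705/(1−0.3569) = 410.053 m².
Lp = Lw + 10 log₁₀(4/R) = 80.2 -20.11 = 60.1 dB.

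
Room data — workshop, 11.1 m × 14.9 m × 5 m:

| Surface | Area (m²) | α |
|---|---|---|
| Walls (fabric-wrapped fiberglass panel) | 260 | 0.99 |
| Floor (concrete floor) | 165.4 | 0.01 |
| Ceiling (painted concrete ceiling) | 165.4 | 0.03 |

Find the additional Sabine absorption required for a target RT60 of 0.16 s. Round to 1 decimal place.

568.1 sabins

A₁ = Σ Sᵢαᵢ = 260*0.99 + 165.4*0.01 + 165.4*0.03 = 264.016 sabins.
For T = 0.16 s, need A₂ = 0.161·V/T = 0.161·826.95/0.16 = 832.118 sabins.
ΔA = A₂ − A₁ = 832.118 − 264.016 = 568.1 sabins.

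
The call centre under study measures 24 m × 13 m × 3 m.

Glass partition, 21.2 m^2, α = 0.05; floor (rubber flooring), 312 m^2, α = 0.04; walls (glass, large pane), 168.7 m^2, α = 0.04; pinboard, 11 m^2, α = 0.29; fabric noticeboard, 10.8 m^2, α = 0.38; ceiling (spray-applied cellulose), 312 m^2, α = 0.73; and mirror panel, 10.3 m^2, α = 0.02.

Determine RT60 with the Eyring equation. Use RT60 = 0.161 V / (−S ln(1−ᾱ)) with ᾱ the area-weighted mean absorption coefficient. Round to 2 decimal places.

Total surface area S = 21.2 + 312 + 168.7 + 11 + 10.8 + 312 + 10.3 = 846.0 m^2.
Σ(Sᵢαᵢ) = 21.2·0.05 + 312·0.04 + 168.7·0.04 + 11·0.29 + 10.8·0.38 + 312·0.73 + 10.3·0.02 = 255.548.
Mean coefficient ᾱ = A/S = 0.3021.
Eyring denominator: −S ln(1−ᾱ) = 304.289.
V = 24 × 13 × 3 = 936 m³.
T = 0.161·V/[−S·ln(1−ᾱ)] = 0.161·936/304.289 = 0.50 s.

0.50 s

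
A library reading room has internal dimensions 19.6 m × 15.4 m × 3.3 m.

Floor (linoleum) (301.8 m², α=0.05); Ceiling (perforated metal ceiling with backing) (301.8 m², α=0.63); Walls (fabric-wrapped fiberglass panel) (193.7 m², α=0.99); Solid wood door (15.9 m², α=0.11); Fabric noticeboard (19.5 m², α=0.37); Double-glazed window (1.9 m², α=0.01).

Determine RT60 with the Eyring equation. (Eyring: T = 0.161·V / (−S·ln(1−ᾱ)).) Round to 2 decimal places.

0.29 s

S = Σ Sᵢ = 834.6 m².
Absorption A = 301.8·0.05 + 301.8·0.63 + 193.7·0.99 + 15.9·0.11 + 19.5·0.37 + 1.9·0.01 = 405.970 sabins.
ᾱ = 405.970 / 834.6 = 0.4864.
−S·ln(1−ᾱ) = −834.6 × ln(1 − 0.4864) = 556.103.
V = 19.6 × 15.4 × 3.3 = 996.072 m³.
T = 0.161·V/[−S·ln(1−ᾱ)] = 0.161·996.072/556.103 = 0.29 s.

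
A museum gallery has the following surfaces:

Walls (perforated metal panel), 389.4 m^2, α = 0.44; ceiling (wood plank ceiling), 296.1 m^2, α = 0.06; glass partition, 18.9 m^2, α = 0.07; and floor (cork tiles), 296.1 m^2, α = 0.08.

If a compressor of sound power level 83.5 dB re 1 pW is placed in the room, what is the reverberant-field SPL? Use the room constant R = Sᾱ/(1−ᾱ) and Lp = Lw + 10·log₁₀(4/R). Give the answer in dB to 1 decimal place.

A = 214.113 sabins; S = 1000.5 m^2.
ᾱ = 214.113/1000.5 = 0.2140; R = Sᾱ/(1−ᾱ) = 214.113/(1−0.2140) = 272.408 m^2.
Lp = Lw + 10 log₁₀(4/R) = 83.5 -18.33 = 65.2 dB.

65.2 dB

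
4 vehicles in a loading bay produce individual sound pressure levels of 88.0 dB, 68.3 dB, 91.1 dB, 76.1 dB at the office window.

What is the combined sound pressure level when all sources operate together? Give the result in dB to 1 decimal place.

Sum in the linear (power) domain: Σ 10^(Lᵢ/10) = 10^(88.0/10) + 10^(68.3/10) + 10^(91.1/10) + 10^(76.1/10) = 1.967e+09.
L_total = 10·log₁₀(1.967e+09) = 92.9 dB.

92.9 dB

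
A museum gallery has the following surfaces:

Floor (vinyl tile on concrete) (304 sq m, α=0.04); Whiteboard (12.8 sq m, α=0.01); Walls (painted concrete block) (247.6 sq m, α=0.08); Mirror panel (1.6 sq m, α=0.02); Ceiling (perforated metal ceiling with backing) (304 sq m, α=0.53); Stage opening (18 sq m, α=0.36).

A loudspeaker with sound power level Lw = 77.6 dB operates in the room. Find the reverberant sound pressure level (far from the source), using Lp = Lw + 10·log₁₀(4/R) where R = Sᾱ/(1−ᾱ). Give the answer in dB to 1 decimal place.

Σ(Sᵢαᵢ) = 304×0.04 + 12.8×0.01 + 247.6×0.08 + 1.6×0.02 + 304×0.53 + 18×0.36 = 199.728; total area S = 888.0 sq m.
ᾱ = 199.728/888.0 = 0.2249; R = Sᾱ/(1−ᾱ) = 199.728/(1−0.2249) = 257.680 sq m.
Lp = 77.6 + 10·log₁₀(4/257.680) = 77.6 + (-18.09) = 59.5 dB.

59.5 dB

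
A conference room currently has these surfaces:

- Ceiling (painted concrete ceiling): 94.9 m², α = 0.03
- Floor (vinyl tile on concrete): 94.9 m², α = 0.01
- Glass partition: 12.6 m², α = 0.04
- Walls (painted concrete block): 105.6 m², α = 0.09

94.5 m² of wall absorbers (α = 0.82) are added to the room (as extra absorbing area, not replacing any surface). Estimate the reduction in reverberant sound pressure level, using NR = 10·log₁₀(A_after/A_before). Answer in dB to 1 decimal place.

A_before = Σ Sᵢαᵢ = 94.9*0.03 + 94.9*0.01 + 12.6*0.04 + 105.6*0.09 = 13.804 sabins.
Added absorption = 94.5 × 0.82 = 77.490 sabins.
New total A_after = 91.294 sabins.
NR = 10·log₁₀(91.294/13.804) = 8.2 dB.

8.2 dB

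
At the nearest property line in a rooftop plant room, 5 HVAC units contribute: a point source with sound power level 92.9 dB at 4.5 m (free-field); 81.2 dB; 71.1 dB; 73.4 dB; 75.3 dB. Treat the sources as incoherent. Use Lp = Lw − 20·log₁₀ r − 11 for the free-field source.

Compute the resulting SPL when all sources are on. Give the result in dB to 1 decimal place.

Source at 4.5 m: Lp = 92.9 − 20·log₁₀(4.5) − 11 = 68.8 dB.
Σ 10^(Lᵢ/10) = 2.081e+08.
L_total = 10·log₁₀(2.081e+08) = 83.2 dB.

83.2 dB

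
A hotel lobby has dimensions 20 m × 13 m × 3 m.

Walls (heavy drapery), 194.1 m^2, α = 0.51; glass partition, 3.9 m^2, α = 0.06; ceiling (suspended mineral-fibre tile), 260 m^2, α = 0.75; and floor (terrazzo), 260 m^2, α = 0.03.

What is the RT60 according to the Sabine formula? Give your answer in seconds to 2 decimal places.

0.42 seconds

Equivalent absorption area: A = 194.1×0.51 + 3.9×0.06 + 260×0.75 + 260×0.03 = 302.025 m^2.
Room volume: 780 m³.
T = 0.161 V/A = 0.161·780/302.025 = 0.42 s.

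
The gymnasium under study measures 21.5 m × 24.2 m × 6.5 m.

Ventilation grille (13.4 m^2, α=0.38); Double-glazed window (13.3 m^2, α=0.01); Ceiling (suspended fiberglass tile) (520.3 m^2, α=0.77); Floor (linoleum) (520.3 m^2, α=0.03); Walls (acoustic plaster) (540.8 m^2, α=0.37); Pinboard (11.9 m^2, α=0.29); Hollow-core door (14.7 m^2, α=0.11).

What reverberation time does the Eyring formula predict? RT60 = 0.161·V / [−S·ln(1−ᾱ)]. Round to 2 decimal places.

0.69 s

S = Σ Sᵢ = 1634.7 m^2.
Absorption A = 13.4·0.38 + 13.3·0.01 + 520.3·0.77 + 520.3·0.03 + 540.8·0.37 + 11.9·0.29 + 14.7·0.11 = 626.629 sabins.
Mean coefficient ᾱ = A/S = 0.3833.
Eyring denominator: −S ln(1−ᾱ) = 790.169.
V = 21.5 × 24.2 × 6.5 = 3381.95 m³.
RT60 = 0.161 × 3381.95 / 790.169 = 0.69 s.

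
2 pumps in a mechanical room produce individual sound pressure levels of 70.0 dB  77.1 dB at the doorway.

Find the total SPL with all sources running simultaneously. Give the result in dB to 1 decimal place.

Converting to relative power and adding: 10^(70.0/10) + 10^(77.1/10) = 6.129e+07.
Combined level = 10 log₁₀(6.129e+07) = 77.9 dB.

77.9 dB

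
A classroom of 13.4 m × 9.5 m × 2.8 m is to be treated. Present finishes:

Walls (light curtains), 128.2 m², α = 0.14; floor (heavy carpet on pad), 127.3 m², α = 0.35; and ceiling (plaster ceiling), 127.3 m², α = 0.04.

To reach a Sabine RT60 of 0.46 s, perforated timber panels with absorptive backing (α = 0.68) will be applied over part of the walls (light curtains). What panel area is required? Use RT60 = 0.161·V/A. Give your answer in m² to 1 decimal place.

105.8

Equivalent absorption area: A₁ = 128.2×0.14 + 127.3×0.35 + 127.3×0.04 = 67.595 m².
V = 356.44 m³. Target absorption A₂ = 0.161 × 356.44 / 0.46 = 124.754 sabins.
ΔA needed = 124.754 − 67.595 = 57.159 sabins.
Each m² of panel replacing the walls (light curtains) adds (0.68 − 0.14) = 0.54 sabins.
Area = ΔA/Δα = 57.159/0.54 = 105.8 m².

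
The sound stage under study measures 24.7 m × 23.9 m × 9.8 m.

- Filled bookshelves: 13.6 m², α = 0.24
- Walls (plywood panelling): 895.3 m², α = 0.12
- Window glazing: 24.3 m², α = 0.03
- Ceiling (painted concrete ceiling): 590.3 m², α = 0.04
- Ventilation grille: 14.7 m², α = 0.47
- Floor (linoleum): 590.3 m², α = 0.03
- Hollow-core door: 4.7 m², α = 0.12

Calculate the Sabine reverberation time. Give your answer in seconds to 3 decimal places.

Equivalent absorption area: A = 13.6·0.24 + 895.3·0.12 + 24.3·0.03 + 590.3·0.04 + 14.7·0.47 + 590.3·0.03 + 4.7·0.12 = 160.223 m².
Room volume: 5785.234 m³.
T = 0.161 V/A = 0.161·5785.234/160.223 = 5.813 s.

5.813 s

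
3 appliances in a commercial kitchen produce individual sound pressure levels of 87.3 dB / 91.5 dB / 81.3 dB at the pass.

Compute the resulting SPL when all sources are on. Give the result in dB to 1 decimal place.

Converting to relative power and adding: 10^(87.3/10) + 10^(91.5/10) + 10^(81.3/10) = 2.084e+09.
Combined level = 10 log₁₀(2.084e+09) = 93.2 dB.

93.2 dB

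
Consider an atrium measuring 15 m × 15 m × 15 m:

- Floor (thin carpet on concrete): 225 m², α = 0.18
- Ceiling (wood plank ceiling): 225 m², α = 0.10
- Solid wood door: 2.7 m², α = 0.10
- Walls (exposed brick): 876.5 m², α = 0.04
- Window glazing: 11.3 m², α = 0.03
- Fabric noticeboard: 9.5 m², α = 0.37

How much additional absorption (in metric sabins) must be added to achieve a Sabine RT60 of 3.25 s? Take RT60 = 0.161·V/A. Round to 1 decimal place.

Total absorption A₁ = 225·0.18 + 225·0.10 + 2.7·0.10 + 876.5·0.04 + 11.3·0.03 + 9.5·0.37
  = 40.500 + 22.500 + 0.270 + 35.060 + 0.339 + 3.515 = 102.184 m² sabins.
V = 3375 m³. Required absorption A₂ = 0.161 × 3375 / 3.25 = 167.192 sabins.
Shortfall: 167.192 − 102.184 = 65.0 sabins.

65.0 sabins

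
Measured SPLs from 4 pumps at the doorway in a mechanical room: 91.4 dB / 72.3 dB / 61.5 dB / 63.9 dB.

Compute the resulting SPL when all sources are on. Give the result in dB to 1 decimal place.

Sum in the linear (power) domain: Σ 10^(Lᵢ/10) = 10^(91.4/10) + 10^(72.3/10) + 10^(61.5/10) + 10^(63.9/10) = 1.401e+09.
L_total = 10·log₁₀(1.401e+09) = 91.5 dB.

91.5 dB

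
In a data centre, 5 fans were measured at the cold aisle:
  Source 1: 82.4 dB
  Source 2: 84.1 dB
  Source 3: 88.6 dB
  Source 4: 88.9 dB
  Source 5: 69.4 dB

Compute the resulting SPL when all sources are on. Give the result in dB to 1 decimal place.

Σ 10^(Lᵢ/10) = 1.94e+09.
Combined level = 10 log₁₀(1.94e+09) = 92.9 dB.

92.9 dB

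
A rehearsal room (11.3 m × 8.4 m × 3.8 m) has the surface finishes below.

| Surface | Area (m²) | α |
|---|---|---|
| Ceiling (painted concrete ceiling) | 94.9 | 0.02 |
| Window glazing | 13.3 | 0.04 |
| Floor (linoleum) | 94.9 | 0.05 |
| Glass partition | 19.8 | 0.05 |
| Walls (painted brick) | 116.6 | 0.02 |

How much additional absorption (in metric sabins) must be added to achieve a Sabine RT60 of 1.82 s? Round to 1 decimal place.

21.4 sabins

Equivalent absorption area: A₁ = 94.9·0.02 + 13.3·0.04 + 94.9·0.05 + 19.8·0.05 + 116.6·0.02 = 10.497 m².
V = 360.696 m³. Required absorption A₂ = 0.161 × 360.696 / 1.82 = 31.908 sabins.
Additional absorption ΔA = 31.908 − 10.497 = 21.4 sabins.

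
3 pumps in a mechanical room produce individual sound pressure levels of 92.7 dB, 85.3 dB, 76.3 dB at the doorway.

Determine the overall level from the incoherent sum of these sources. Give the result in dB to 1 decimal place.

Σ 10^(Lᵢ/10) = 2.244e+09.
Combined level = 10 log₁₀(2.244e+09) = 93.5 dB.

93.5 dB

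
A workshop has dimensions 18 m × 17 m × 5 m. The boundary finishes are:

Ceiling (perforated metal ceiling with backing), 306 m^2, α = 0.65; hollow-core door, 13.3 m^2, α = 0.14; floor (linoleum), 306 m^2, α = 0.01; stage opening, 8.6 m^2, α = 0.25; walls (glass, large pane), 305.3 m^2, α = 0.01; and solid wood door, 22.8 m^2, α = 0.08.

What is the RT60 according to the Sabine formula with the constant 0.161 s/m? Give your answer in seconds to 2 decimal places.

A = Σ Sᵢαᵢ = 306·0.65 + 13.3·0.14 + 306·0.01 + 8.6·0.25 + 305.3·0.01 + 22.8·0.08 = 210.849 sabins.
V = 18·17·5 = 1530 m³.
Sabine: RT60 = 0.161 × 1530 / 210.849 = 1.17 s.

1.17 s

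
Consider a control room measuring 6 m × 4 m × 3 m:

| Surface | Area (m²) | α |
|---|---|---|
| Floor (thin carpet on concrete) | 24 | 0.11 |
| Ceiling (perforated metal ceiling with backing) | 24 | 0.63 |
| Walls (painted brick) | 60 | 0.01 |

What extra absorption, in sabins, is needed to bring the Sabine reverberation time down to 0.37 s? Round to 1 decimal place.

13.0 sabins

Total absorption A₁ = 24·0.11 + 24·0.63 + 60·0.01
  = 2.640 + 15.120 + 0.600 = 18.360 m² sabins.
V = 72 m³. Required absorption A₂ = 0.161 × 72 / 0.37 = 31.330 sabins.
ΔA = A₂ − A₁ = 31.330 − 18.360 = 13.0 sabins.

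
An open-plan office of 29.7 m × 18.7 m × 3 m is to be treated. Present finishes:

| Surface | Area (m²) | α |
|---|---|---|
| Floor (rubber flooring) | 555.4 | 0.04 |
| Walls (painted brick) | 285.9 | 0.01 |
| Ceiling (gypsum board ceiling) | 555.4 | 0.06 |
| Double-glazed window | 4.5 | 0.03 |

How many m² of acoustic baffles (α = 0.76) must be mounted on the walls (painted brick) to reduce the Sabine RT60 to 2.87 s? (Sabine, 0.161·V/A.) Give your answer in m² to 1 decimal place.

Summing Sᵢαᵢ: 22.216 + 2.859 + 33.324 + 0.135 → A₁ = 58.534 sabins.
V = 1666.17 m³. Target absorption A₂ = 0.161 × 1666.17 / 2.87 = 93.468 sabins.
ΔA needed = 93.468 − 58.534 = 34.934 sabins.
Net gain per m²: Δα = 0.76 − 0.01 = 0.75.
Panel area = 34.934 / 0.75 = 46.6 m².

46.6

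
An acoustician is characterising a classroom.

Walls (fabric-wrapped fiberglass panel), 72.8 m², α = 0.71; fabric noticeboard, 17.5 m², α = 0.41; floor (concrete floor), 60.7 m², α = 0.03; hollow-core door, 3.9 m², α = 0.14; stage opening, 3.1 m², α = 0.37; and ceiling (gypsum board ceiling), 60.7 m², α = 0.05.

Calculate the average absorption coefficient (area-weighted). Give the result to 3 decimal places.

0.299

Total surface area S = 218.7 m².
A = 72.8·0.71 + 17.5·0.41 + 60.7·0.03 + 3.9·0.14 + 3.1·0.37 + 60.7·0.05 = 65.412 sabins.
ᾱ = A/S = 0.299.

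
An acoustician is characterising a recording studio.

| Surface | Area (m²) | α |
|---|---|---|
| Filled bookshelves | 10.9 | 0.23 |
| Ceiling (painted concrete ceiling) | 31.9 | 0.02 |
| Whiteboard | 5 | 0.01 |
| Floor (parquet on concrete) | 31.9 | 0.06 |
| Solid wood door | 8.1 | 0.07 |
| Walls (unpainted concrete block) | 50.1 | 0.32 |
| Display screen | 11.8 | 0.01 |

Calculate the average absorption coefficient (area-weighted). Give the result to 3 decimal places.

0.146

S = Σ Sᵢ = 10.9 + 31.9 + 5 + 31.9 + 8.1 + 50.1 + 11.8 = 149.7 m².
Σ(Sᵢαᵢ) = 10.9*0.23 + 31.9*0.02 + 5*0.01 + 31.9*0.06 + 8.1*0.07 + 50.1*0.32 + 11.8*0.01 = 21.826.
ᾱ = A/S = 0.146.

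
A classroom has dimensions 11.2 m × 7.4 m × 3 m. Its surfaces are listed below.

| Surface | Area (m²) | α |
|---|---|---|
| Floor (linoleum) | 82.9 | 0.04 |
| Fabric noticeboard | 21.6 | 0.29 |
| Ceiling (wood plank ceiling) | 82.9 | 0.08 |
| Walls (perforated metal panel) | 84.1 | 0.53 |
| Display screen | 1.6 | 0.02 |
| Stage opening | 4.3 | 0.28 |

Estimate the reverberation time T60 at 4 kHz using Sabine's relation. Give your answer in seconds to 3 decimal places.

Summing Sᵢαᵢ: 3.316 + 6.264 + 6.632 + 44.573 + 0.032 + 1.204 → A = 62.021 sabins.
Room volume: 248.64 m³.
RT60 = 0.161 · V / A = 0.161 × 248.64 / 62.021 = 0.645 s.

0.645 s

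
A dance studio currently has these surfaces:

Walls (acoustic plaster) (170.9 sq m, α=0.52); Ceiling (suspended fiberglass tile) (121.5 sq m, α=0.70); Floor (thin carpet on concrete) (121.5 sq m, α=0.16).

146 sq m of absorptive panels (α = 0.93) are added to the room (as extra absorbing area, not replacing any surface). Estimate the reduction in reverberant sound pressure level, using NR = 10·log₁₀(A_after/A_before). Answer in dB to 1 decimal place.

Summing Sᵢαᵢ: 88.868 + 85.050 + 19.440 → A_before = 193.358 sabins.
Added absorption = 146 × 0.93 = 135.780 sabins.
A_after = 193.358 + 135.780 = 329.138 sabins.
NR = 10·log₁₀(329.138/193.358) = 2.3 dB.

2.3 dB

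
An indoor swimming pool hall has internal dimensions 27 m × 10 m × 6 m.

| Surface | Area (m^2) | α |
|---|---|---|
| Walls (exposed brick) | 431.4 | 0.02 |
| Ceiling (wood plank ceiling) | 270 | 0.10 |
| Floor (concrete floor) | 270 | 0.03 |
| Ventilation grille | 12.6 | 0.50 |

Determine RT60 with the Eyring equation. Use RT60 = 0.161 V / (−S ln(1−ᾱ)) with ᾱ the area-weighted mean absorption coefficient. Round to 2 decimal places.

S = Σ Sᵢ = 984.0 m^2.
Absorption A = 431.4×0.02 + 270×0.10 + 270×0.03 + 12.6×0.50 = 50.028 sabins.
Mean coefficient ᾱ = A/S = 0.0508.
Eyring denominator: −S ln(1−ᾱ) = 51.302.
V = 27 × 10 × 6 = 1620 m³.
RT60 = 0.161 × 1620 / 51.302 = 5.08 s.

5.08 s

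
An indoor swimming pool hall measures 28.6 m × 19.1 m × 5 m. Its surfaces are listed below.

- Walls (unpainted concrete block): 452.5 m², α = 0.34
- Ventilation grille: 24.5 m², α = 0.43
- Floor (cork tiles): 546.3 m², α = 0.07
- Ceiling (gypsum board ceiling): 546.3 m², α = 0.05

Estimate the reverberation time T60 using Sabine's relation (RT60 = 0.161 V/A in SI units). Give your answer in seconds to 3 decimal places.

1.912 seconds

Equivalent absorption area: A = 452.5×0.34 + 24.5×0.43 + 546.3×0.07 + 546.3×0.05 = 229.941 m².
V = 28.6·19.1·5 = 2731.3 m³.
RT60 = 0.161 · V / A = 0.161 × 2731.3 / 229.941 = 1.912 s.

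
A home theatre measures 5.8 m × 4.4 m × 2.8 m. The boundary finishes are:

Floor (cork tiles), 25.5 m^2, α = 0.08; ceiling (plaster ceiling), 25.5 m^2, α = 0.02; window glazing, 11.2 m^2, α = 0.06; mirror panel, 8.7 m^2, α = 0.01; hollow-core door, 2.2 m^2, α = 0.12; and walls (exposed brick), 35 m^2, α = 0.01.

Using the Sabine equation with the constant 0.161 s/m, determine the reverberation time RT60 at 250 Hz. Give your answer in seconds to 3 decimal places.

2.933 sec

Summing Sᵢαᵢ: 2.040 + 0.510 + 0.672 + 0.087 + 0.264 + 0.350 → A = 3.923 sabins.
V = 5.8·4.4·2.8 = 71.456 m³.
Sabine: RT60 = 0.161 × 71.456 / 3.923 = 2.933 s.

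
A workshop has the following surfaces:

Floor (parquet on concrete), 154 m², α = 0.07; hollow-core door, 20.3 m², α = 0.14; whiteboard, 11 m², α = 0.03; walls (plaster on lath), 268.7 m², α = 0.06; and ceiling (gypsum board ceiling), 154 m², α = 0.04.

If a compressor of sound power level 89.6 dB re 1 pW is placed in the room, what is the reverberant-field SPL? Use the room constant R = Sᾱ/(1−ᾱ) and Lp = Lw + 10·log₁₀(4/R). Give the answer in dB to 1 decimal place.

Σ(Sᵢαᵢ) = 154×0.07 + 20.3×0.14 + 11×0.03 + 268.7×0.06 + 154×0.04 = 36.234; total area S = 608.0 m².
ᾱ = 0.0596, so room constant R = A/(1−ᾱ) = 38.530 m².
Lp = Lw + 10 log₁₀(4/R) = 89.6 -9.84 = 79.8 dB.

79.8 dB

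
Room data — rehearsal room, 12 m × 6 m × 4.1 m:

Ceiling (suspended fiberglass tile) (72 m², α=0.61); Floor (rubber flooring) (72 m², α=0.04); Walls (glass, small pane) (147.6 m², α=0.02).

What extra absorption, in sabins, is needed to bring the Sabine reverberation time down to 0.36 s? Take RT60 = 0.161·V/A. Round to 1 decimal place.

82.3 sabins

Total absorption A₁ = 72*0.61 + 72*0.04 + 147.6*0.02
  = 43.920 + 2.880 + 2.952 = 49.752 m² sabins.
Target A₂ = 0.161·295.2/0.36 = 132.020 sabins (V = 295.2 m³).
Additional absorption ΔA = 132.020 − 49.752 = 82.3 sabins.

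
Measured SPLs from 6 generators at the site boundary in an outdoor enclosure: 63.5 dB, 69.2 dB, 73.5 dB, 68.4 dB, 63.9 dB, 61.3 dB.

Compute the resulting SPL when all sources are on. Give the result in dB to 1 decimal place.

76.4 dB

Sum in the linear (power) domain: Σ 10^(Lᵢ/10) = 10^(63.5/10) + 10^(69.2/10) + 10^(73.5/10) + 10^(68.4/10) + 10^(63.9/10) + 10^(61.3/10) = 4.367e+07.
Back to dB: 10·log₁₀ Σ = 76.4 dB.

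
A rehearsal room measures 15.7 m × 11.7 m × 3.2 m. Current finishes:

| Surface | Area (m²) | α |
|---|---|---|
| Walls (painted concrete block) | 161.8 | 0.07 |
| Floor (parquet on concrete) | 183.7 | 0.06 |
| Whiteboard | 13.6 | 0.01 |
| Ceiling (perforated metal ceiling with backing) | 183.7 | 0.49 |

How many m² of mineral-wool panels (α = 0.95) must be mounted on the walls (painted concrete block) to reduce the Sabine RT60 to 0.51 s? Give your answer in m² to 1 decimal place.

83.0

Total absorption A₁ = 161.8×0.07 + 183.7×0.06 + 13.6×0.01 + 183.7×0.49
  = 11.326 + 11.022 + 0.136 + 90.013 = 112.497 m² sabins.
Required A₂ = 0.161·587.808/0.51 = 185.563 sabins.
Absorption to add: 185.563 − 112.497 = 73.066 sabins.
Each m² of panel replacing the walls (painted concrete block) adds (0.95 − 0.07) = 0.88 sabins.
Area = ΔA/Δα = 73.066/0.88 = 83.0 m².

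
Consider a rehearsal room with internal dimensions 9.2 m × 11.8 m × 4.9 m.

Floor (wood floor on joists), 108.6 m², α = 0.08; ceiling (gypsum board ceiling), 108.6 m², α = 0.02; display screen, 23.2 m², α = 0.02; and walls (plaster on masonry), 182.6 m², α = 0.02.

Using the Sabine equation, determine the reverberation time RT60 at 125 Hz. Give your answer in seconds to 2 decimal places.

Total absorption A = 108.6*0.08 + 108.6*0.02 + 23.2*0.02 + 182.6*0.02
  = 8.688 + 2.172 + 0.464 + 3.652 = 14.976 m² sabins.
V = 9.2·11.8·4.9 = 531.944 m³.
RT60 = 0.161 · V / A = 0.161 × 531.944 / 14.976 = 5.72 s.

5.72 seconds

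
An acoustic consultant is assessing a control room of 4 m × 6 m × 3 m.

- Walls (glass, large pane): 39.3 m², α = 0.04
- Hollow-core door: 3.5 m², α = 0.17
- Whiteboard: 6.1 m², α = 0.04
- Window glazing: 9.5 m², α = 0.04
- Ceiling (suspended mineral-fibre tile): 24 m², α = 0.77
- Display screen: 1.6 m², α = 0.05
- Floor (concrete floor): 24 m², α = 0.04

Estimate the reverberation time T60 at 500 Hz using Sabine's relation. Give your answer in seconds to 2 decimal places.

0.52 sec

Summing Sᵢαᵢ: 1.572 + 0.595 + 0.244 + 0.380 + 18.480 + 0.080 + 0.960 → A = 22.311 sabins.
Volume V = 4 × 6 × 3 = 72 m³.
RT60 = 0.161 · V / A = 0.161 × 72 / 22.311 = 0.52 s.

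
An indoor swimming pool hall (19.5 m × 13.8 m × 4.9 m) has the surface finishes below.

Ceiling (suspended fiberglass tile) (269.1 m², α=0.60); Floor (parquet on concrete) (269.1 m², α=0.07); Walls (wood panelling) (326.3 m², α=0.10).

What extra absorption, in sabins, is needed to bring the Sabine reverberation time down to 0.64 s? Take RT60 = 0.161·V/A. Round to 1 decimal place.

118.8 sabins

Summing Sᵢαᵢ: 161.460 + 18.837 + 32.630 → A₁ = 212.927 sabins.
V = 1318.59 m³. Required absorption A₂ = 0.161 × 1318.59 / 0.64 = 331.708 sabins.
ΔA = A₂ − A₁ = 331.708 − 212.927 = 118.8 sabins.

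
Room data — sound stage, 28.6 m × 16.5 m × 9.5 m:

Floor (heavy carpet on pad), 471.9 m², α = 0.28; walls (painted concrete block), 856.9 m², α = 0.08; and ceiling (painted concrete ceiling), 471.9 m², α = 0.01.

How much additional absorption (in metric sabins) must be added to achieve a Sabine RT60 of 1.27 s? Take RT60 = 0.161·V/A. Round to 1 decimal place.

362.9 sabins

Equivalent absorption area: A₁ = 471.9*0.28 + 856.9*0.08 + 471.9*0.01 = 205.403 m².
Target A₂ = 0.161·4483.05/1.27 = 568.324 sabins (V = 4483.05 m³).
ΔA = A₂ − A₁ = 568.324 − 205.403 = 362.9 sabins.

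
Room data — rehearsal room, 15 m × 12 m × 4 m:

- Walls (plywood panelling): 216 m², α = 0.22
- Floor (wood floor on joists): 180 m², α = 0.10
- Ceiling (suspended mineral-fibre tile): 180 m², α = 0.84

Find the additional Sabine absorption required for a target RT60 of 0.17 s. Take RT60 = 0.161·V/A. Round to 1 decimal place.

Equivalent absorption area: A₁ = 216*0.22 + 180*0.10 + 180*0.84 = 216.720 m².
V = 720 m³. Required absorption A₂ = 0.161 × 720 / 0.17 = 681.882 sabins.
Shortfall: 681.882 − 216.720 = 465.2 sabins.

465.2 sabins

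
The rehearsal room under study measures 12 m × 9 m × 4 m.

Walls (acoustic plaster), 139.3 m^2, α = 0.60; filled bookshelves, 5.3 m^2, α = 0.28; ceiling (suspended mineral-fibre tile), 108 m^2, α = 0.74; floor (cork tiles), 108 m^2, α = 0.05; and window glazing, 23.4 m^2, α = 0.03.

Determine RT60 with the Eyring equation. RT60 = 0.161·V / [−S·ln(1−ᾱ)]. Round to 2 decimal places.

0.31 s

S = Σ Sᵢ = 384.0 m^2.
Absorption A = 139.3·0.60 + 5.3·0.28 + 108·0.74 + 108·0.05 + 23.4·0.03 = 171.086 sabins.
ᾱ = 171.086 / 384.0 = 0.4455.
Eyring denominator: −S ln(1−ᾱ) = 226.440.
V = 12 × 9 × 4 = 432 m³.
RT60 = 0.161 × 432 / 226.440 = 0.31 s.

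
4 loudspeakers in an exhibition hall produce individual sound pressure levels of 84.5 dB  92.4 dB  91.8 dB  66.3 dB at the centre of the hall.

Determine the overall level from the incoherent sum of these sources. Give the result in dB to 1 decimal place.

95.5 dB

Converting to relative power and adding: 10^(84.5/10) + 10^(92.4/10) + 10^(91.8/10) + 10^(66.3/10) = 3.537e+09.
Back to dB: 10·log₁₀ Σ = 95.5 dB.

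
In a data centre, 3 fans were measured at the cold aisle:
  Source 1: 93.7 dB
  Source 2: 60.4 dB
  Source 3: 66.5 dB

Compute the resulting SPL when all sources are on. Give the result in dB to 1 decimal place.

Σ 10^(Lᵢ/10) = 2.35e+09.
Combined level = 10 log₁₀(2.35e+09) = 93.7 dB.

93.7 dB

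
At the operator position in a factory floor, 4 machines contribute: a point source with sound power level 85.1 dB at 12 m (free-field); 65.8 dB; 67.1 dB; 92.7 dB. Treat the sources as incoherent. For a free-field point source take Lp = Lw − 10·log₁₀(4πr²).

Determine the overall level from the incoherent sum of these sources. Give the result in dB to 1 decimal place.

Source at 12 m: Lp = 85.1 − 10·log₁₀(4π·12²) = 85.1 − 10·log₁₀(1809.557) = 52.5 dB.
Converting to relative power and adding: 10^(52.5/10) + 10^(65.8/10) + 10^(67.1/10) + 10^(92.7/10) = 1.871e+09.
Combined level = 10 log₁₀(1.871e+09) = 92.7 dB.

92.7 dB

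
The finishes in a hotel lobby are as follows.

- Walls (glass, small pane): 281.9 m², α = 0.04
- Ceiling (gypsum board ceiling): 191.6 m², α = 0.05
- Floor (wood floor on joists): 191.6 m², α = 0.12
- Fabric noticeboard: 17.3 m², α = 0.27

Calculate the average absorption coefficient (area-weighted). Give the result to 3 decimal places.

0.071

Total surface area S = 682.4 m².
Σ(Sᵢαᵢ) = 281.9·0.04 + 191.6·0.05 + 191.6·0.12 + 17.3·0.27 = 48.519.
ᾱ = 48.519 / 682.4 = 0.071.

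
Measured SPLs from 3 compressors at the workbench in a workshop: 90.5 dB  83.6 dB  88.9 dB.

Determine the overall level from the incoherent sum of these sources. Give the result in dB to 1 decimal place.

Sum in the linear (power) domain: Σ 10^(Lᵢ/10) = 10^(90.5/10) + 10^(83.6/10) + 10^(88.9/10) = 2.127e+09.
Back to dB: 10·log₁₀ Σ = 93.3 dB.

93.3 dB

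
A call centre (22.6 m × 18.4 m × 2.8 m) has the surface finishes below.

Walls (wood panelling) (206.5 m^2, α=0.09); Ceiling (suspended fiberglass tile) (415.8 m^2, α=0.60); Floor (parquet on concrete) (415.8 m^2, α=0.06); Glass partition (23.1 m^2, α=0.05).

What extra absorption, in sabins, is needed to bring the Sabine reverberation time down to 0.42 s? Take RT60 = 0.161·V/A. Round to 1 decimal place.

A₁ = Σ Sᵢαᵢ = 206.5·0.09 + 415.8·0.60 + 415.8·0.06 + 23.1·0.05 = 294.168 sabins.
Target A₂ = 0.161·1164.352/0.42 = 446.335 sabins (V = 1164.352 m³).
Shortfall: 446.335 − 294.168 = 152.2 sabins.

152.2 sabins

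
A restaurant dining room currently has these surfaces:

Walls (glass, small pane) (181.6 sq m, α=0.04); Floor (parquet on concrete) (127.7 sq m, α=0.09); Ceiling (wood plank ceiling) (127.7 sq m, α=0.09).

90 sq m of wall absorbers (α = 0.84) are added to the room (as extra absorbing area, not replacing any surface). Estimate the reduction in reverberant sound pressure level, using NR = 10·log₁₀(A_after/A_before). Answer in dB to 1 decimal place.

Summing Sᵢαᵢ: 7.264 + 11.493 + 11.493 → A_before = 30.250 sabins.
Added absorption = 90 × 0.84 = 75.600 sabins.
New total A_after = 105.850 sabins.
NR = 10·log₁₀(105.850/30.250) = 5.4 dB.

5.4 dB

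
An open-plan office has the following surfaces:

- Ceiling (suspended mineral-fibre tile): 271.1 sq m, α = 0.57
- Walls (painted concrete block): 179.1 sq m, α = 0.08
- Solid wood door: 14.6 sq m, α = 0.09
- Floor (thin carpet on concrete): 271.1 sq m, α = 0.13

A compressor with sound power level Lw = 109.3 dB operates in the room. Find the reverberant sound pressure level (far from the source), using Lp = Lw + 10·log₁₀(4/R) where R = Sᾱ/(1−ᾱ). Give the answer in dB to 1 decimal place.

A = 205.412 sabins; S = 735.9 sq m.
ᾱ = 205.412/735.9 = 0.2791; R = Sᾱ/(1−ᾱ) = 205.412/(1−0.2791) = 284.938 sq m.
Lp = 109.3 + 10·log₁₀(4/284.938) = 109.3 + (-18.53) = 90.8 dB.

90.8 dB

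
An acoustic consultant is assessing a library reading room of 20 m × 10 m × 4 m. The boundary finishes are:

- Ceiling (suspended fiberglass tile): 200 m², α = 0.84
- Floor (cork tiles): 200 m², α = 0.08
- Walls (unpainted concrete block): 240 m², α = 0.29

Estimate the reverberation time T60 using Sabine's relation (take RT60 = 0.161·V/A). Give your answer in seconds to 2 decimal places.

0.51 sec

Equivalent absorption area: A = 200*0.84 + 200*0.08 + 240*0.29 = 253.600 m².
Volume V = 20 × 10 × 4 = 800 m³.
RT60 = 0.161 · V / A = 0.161 × 800 / 253.600 = 0.51 s.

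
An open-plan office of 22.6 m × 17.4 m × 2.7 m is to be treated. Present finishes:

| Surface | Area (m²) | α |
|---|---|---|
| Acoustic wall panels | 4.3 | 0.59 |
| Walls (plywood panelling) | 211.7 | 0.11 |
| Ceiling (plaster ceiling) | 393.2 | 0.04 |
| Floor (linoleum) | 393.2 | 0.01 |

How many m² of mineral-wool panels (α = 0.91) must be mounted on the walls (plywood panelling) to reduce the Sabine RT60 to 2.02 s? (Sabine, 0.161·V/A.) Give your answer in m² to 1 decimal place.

A₁ = Σ Sᵢαᵢ = 4.3×0.59 + 211.7×0.11 + 393.2×0.04 + 393.2×0.01 = 45.484 sabins.
Required A₂ = 0.161·1061.748/2.02 = 84.624 sabins.
ΔA needed = 84.624 − 45.484 = 39.140 sabins.
Net gain per m²: Δα = 0.91 − 0.11 = 0.80.
Area = ΔA/Δα = 39.140/0.80 = 48.9 m².

48.9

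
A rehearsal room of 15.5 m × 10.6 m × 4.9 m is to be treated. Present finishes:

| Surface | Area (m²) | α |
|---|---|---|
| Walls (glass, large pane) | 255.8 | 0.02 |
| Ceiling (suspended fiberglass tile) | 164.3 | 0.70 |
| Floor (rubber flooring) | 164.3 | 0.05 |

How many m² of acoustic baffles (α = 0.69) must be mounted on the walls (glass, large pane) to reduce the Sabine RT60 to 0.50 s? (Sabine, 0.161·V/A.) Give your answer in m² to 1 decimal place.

A₁ = Σ Sᵢαᵢ = 255.8×0.02 + 164.3×0.70 + 164.3×0.05 = 128.341 sabins.
V = 805.07 m³. Target absorption A₂ = 0.161 × 805.07 / 0.50 = 259.233 sabins.
Absorption to add: 259.233 − 128.341 = 130.892 sabins.
Net gain per m²: Δα = 0.69 − 0.02 = 0.67.
Panel area = 130.892 / 0.67 = 195.4 m².

195.4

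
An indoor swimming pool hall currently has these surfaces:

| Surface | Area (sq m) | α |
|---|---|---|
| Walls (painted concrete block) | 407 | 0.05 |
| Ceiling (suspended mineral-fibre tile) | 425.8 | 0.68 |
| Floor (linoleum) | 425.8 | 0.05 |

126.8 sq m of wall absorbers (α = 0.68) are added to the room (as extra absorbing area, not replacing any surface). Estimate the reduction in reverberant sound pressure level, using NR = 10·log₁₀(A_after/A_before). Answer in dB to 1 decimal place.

1.0 dB

Total absorption A_before = 407·0.05 + 425.8·0.68 + 425.8·0.05
  = 20.350 + 289.544 + 21.290 = 331.184 sq m sabins.
Added absorption = 126.8 × 0.68 = 86.224 sabins.
New total A_after = 417.408 sabins.
NR = 10·log₁₀(417.408/331.184) = 1.0 dB.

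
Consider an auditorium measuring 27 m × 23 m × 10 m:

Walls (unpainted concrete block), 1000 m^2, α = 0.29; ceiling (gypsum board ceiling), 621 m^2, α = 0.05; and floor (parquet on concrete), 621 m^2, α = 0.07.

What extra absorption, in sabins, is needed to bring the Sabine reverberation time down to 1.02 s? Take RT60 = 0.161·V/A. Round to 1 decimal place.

A₁ = Σ Sᵢαᵢ = 1000·0.29 + 621·0.05 + 621·0.07 = 364.520 sabins.
V = 6210 m³. Required absorption A₂ = 0.161 × 6210 / 1.02 = 980.206 sabins.
ΔA = A₂ − A₁ = 980.206 − 364.520 = 615.7 sabins.

615.7 sabins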